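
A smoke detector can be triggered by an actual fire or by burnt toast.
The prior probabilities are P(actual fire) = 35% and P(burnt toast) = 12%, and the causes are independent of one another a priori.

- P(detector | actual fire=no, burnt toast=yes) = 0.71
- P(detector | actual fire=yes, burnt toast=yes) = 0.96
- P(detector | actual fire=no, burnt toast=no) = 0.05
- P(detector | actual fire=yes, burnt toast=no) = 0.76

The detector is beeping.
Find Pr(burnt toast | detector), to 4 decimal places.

Pr(burnt toast | detector) ≈ 0.2670

P(detector) = 0.05·0.65·0.88 + 0.71·0.65·0.12 + 0.76·0.35·0.88 + 0.96·0.35·0.12 = 0.028600 + 0.055380 + 0.234080 + 0.040320 = 0.358380
Restricting to configurations with burnt toast present: 0.055380 + 0.040320 = 0.095700.
So P(burnt toast | detector) = 0.095700/0.358380 ≈ 0.2670.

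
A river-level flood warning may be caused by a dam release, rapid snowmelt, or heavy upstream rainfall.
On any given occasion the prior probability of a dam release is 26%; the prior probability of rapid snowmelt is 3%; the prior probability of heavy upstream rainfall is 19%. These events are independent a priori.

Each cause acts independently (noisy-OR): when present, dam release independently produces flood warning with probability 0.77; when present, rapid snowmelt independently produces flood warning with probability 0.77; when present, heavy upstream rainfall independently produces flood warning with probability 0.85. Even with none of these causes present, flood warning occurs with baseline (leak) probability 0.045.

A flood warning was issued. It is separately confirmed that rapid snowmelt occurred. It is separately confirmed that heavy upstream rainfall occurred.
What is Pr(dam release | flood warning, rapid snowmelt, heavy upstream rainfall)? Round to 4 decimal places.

Pr(dam release | flood warning, rapid snowmelt, heavy upstream rainfall) ≈ 0.2650

Under noisy-OR, P(flood warning | causes) = 1 − (1−0.045)·∏(1−qᵢ) over the active causes.
For the numerator, keep only dam release=true terms: 0.992422×0.26 = 0.258030
The normalizing constant is 0.967052×0.74 + 0.992422×0.26 = 0.973648
P(dam release | flood warning, rapid snowmelt, heavy upstream rainfall) = 0.258030/0.973648 ≈ 0.2650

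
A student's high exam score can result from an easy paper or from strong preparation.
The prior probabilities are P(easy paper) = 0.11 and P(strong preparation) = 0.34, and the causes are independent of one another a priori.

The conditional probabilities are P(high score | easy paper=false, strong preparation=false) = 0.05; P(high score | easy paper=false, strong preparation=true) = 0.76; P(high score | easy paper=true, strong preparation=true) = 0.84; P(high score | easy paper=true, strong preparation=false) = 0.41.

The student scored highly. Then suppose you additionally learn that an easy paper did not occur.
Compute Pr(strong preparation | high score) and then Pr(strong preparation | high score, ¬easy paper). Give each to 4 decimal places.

Pr(strong preparation | high score) ≈ 0.8155; Pr(strong preparation | high score, ¬easy paper) ≈ 0.8868

Numerator (weight on configurations with strong preparation): 0.229976 + 0.031416 = 0.261392
Denominator P(high score): 0.05*0.89*0.66 + 0.76*0.89*0.34 + 0.41*0.11*0.66 + 0.84*0.11*0.34 = 0.320528
P(strong preparation | high score) = 0.261392/0.320528 ≈ 0.8155

Now condition on the additional information:
Numerator (weight on configurations with strong preparation): 0.76×0.34 = 0.258400
Denominator P(high score | ¬easy paper): 0.05×0.66 + 0.76×0.34 = 0.291400
Posterior = 0.258400 / 0.291400 ≈ 0.8868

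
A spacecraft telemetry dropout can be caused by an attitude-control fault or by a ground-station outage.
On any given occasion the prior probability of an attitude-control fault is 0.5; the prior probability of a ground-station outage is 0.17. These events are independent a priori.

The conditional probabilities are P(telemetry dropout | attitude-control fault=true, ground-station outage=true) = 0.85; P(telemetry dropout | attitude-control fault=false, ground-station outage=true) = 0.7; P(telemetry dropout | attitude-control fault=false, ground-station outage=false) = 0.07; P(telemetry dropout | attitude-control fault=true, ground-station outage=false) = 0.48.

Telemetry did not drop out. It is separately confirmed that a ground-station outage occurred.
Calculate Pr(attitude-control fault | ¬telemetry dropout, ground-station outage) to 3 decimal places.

Pr(attitude-control fault | ¬telemetry dropout, ground-station outage) ≈ 0.333

Weight on attitude-control fault=true, given the evidence: 0.15*0.5 = 0.075000
Denominator P(¬telemetry dropout | ground-station outage): 0.3*0.5 + 0.15*0.5 = 0.225000
Posterior = 0.075000 / 0.225000 ≈ 0.333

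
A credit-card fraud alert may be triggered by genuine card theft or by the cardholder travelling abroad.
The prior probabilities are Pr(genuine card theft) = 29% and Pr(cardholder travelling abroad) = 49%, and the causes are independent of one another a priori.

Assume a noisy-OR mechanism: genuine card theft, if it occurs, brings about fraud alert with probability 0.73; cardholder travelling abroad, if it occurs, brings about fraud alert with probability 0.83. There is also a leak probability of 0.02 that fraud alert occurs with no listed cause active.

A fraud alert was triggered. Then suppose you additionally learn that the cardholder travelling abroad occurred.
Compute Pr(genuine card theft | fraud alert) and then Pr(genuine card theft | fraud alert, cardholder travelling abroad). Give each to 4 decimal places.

Pr(genuine card theft | fraud alert) ≈ 0.4513; Pr(genuine card theft | fraud alert, cardholder travelling abroad) ≈ 0.3188

Under noisy-OR, P(fraud alert | causes) = 1 − (1−0.02)·∏(1−qᵢ) over the active causes.
P(fraud alert) = 0.02×0.71×0.51 + 0.8334×0.71×0.49 + 0.7354×0.29×0.51 + 0.955018×0.29×0.49 = 0.007242 + 0.289940 + 0.108766 + 0.135708 = 0.541656
Restricting to configurations with genuine card theft present: 0.108766 + 0.135708 = 0.244474.
So P(genuine card theft | fraud alert) = 0.244474/0.541656 ≈ 0.4513.

Now condition on the additional information:
Weight on genuine card theft=true, given the evidence: 0.955018*0.29 = 0.276955
The normalizing constant is 0.8334*0.71 + 0.955018*0.29 = 0.868669
P(genuine card theft | fraud alert, cardholder travelling abroad) = 0.276955/0.868669 ≈ 0.3188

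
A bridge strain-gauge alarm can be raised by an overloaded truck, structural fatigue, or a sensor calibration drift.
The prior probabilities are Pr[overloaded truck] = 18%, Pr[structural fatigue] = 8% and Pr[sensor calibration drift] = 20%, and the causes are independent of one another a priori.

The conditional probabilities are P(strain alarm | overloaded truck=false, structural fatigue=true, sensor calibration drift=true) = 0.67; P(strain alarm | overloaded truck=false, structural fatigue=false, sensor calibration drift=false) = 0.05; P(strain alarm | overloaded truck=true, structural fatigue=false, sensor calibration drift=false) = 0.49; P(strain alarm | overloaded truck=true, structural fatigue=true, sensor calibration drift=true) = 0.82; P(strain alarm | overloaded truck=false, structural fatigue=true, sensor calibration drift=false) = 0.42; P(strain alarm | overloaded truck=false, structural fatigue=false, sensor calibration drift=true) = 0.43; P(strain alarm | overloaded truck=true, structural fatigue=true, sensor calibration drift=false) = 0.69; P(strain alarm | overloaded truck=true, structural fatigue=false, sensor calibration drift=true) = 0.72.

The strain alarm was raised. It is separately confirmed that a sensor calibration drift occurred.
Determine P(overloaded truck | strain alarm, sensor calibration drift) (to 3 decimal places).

P(strain alarm | sensor calibration drift) = 0.43*0.82*0.92 + 0.67*0.82*0.08 + 0.72*0.18*0.92 + 0.82*0.18*0.08 = 0.324392 + 0.043952 + 0.119232 + 0.011808 = 0.499384
Restricting to configurations with overloaded truck present: 0.119232 + 0.011808 = 0.131040.
So P(overloaded truck | strain alarm, sensor calibration drift) = 0.131040/0.499384 ≈ 0.262.

P(overloaded truck | strain alarm, sensor calibration drift) ≈ 0.262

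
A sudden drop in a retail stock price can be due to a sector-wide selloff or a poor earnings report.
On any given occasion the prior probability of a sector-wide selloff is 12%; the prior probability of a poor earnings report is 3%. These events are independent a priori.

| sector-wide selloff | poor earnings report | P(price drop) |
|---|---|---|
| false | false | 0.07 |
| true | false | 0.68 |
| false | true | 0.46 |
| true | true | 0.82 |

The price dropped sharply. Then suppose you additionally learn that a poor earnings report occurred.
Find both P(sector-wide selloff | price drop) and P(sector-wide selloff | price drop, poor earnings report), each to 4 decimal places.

P(sector-wide selloff | price drop) ≈ 0.5331; P(sector-wide selloff | price drop, poor earnings report) ≈ 0.1955

Numerator (weight on configurations with sector-wide selloff): 0.079152 + 0.002952 = 0.082104
Normalizer over all consistent configurations: 0.07·0.88·0.97 + 0.46·0.88·0.03 + 0.68·0.12·0.97 + 0.82·0.12·0.03 = 0.154000
P(sector-wide selloff | price drop) = 0.082104/0.154000 ≈ 0.5331

With the extra evidence:
P(price drop | poor earnings report) = 0.46×0.88 + 0.82×0.12 = 0.404800 + 0.098400 = 0.503200
The sector-wide selloff-present share is 0.82×0.12 = 0.098400.
Hence the posterior is 0.098400/0.503200 ≈ 0.1955.
The drop from 0.5331 to 0.1955 is the explaining-away (discounting) effect.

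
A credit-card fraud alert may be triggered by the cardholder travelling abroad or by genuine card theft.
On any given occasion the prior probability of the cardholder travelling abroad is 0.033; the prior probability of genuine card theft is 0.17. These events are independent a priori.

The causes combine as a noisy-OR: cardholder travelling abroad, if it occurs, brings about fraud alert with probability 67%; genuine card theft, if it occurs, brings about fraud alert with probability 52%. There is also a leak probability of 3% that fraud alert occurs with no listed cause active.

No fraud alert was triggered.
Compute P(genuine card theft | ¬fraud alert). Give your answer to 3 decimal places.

P(genuine card theft | ¬fraud alert) ≈ 0.090

Under noisy-OR, P(fraud alert | causes) = 1 − (1−0.03)·∏(1−qᵢ) over the active causes.
Sum P(¬fraud alert|·) weighted by the priors over the 4 (cardholder travelling abroad, genuine card theft) configurations:
  P(¬fraud alert) = 0.97×0.967×0.83 + 0.4656×0.967×0.17 + 0.3201×0.033×0.83 + 0.153648×0.033×0.17
        = 0.778532 + 0.076540 + 0.008768 + 0.000862 = 0.864702
The terms with genuine card theft present sum to 0.077402, so
  P(genuine card theft | ¬fraud alert) = 0.077402 / 0.864702 ≈ 0.090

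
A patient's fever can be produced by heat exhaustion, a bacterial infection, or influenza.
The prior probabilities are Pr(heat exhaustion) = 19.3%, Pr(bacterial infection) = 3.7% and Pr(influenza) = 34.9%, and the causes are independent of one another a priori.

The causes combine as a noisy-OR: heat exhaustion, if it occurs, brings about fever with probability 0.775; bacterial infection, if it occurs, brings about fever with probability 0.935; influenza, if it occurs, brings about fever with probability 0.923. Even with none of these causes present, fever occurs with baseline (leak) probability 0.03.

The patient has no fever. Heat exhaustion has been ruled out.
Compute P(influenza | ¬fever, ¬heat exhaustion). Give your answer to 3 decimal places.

P(influenza | ¬fever, ¬heat exhaustion) ≈ 0.040

Under noisy-OR, P(fever | causes) = 1 − (1−0.03)·∏(1−qᵢ) over the active causes.
Sum P(¬fever|·) weighted by the priors over the 4 (bacterial infection, influenza) configurations:
  P(¬fever | ¬heat exhaustion) = 0.97·0.963·0.651 + 0.07469·0.963·0.349 + 0.06305·0.037·0.651 + 0.004855·0.037·0.349
        = 0.608106 + 0.025102 + 0.001519 + 0.000063 = 0.634790
Configurations with influenza contribute 0.025165, so
  P(influenza | ¬fever, ¬heat exhaustion) = 0.025165 / 0.634790 ≈ 0.040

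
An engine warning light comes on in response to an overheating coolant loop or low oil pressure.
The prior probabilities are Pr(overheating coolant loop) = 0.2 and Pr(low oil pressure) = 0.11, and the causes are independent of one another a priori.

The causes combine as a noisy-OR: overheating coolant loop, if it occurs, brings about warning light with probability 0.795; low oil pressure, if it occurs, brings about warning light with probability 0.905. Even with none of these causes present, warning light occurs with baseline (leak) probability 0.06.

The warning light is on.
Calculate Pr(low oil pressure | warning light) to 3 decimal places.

Under noisy-OR, P(warning light | causes) = 1 − (1−0.06)·∏(1−qᵢ) over the active causes.
By total probability over the 4 (overheating coolant loop, low oil pressure) configurations:
  P(warning light) = 0.06*0.8*0.89 + 0.9107*0.8*0.11 + 0.8073*0.2*0.89 + 0.981693*0.2*0.11
        = 0.042720 + 0.080142 + 0.143699 + 0.021597 = 0.288158
Configurations with low oil pressure contribute 0.101739, so
  P(low oil pressure | warning light) = 0.101739 / 0.288158 ≈ 0.353

Pr(low oil pressure | warning light) ≈ 0.353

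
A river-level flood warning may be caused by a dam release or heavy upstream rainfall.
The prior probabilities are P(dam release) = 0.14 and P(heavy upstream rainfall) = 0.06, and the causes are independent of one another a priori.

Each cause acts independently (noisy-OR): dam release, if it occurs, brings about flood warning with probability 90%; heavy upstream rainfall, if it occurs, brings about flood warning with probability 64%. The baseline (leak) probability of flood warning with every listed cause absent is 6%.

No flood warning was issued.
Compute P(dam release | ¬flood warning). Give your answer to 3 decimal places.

Under noisy-OR, P(flood warning | causes) = 1 − (1−0.06)·∏(1−qᵢ) over the active causes.
Enumerate the 4 (dam release, heavy upstream rainfall) configurations and weight by the priors:
  P(¬flood warning) = 0.94·0.86·0.94 + 0.3384·0.86·0.06 + 0.094·0.14·0.94 + 0.03384·0.14·0.06
        = 0.759896 + 0.017461 + 0.012370 + 0.000284 = 0.790011
Configurations with dam release contribute 0.012654, so
  P(dam release | ¬flood warning) = 0.012654 / 0.790011 ≈ 0.016

P(dam release | ¬flood warning) ≈ 0.016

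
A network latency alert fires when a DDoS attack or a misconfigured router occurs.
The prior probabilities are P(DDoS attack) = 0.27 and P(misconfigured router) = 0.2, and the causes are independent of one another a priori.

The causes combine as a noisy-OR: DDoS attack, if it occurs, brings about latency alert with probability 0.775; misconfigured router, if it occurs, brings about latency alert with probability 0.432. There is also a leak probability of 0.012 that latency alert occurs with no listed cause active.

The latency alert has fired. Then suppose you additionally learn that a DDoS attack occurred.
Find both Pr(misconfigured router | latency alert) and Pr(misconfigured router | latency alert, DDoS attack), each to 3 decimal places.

Pr(misconfigured router | latency alert) ≈ 0.389; Pr(misconfigured router | latency alert, DDoS attack) ≈ 0.219

Under noisy-OR, P(latency alert | causes) = 1 − (1−0.012)·∏(1−qᵢ) over the active causes.
P(latency alert) = 0.012*0.73*0.8 + 0.438816*0.73*0.2 + 0.7777*0.27*0.8 + 0.873734*0.27*0.2 = 0.007008 + 0.064067 + 0.167983 + 0.047182 = 0.286240
The misconfigured router-present share is 0.064067 + 0.047182 = 0.111249.
P(misconfigured router | latency alert) = 0.111249 / 0.286240 ≈ 0.389

Now condition on the additional information:
Numerator (weight on configurations with misconfigured router): 0.873734×0.2 = 0.174747
The normalizing constant is 0.7777×0.8 + 0.873734×0.2 = 0.796907
Posterior = 0.174747 / 0.796907 ≈ 0.219
— DDoS attack explains away the evidence for misconfigured router.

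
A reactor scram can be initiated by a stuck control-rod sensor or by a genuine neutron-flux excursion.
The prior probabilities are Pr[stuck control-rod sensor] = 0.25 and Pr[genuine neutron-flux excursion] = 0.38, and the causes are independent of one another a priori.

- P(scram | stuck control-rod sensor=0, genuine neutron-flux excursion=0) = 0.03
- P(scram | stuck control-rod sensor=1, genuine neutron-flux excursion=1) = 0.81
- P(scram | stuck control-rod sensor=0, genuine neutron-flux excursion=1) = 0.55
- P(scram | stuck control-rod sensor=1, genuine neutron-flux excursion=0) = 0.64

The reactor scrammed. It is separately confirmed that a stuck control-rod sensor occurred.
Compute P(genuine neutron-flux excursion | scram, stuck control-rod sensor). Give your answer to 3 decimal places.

P(genuine neutron-flux excursion | scram, stuck control-rod sensor) ≈ 0.437

Enumerate both values of genuine neutron-flux excursion and weight by the priors:
  P(scram | stuck control-rod sensor) = 0.64·0.62 + 0.81·0.38
        = 0.396800 + 0.307800 = 0.704600
The terms with genuine neutron-flux excursion present sum to 0.307800, so
  P(genuine neutron-flux excursion | scram, stuck control-rod sensor) = 0.307800 / 0.704600 ≈ 0.437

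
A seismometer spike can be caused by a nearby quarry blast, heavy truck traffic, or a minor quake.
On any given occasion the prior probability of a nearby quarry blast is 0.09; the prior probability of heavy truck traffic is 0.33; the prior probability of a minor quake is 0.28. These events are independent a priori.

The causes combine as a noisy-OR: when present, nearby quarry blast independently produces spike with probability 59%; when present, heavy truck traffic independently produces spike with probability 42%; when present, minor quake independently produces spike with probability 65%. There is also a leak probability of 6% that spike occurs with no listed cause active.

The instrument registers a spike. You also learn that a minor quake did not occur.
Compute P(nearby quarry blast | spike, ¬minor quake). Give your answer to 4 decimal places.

Under noisy-OR, P(spike | causes) = 1 − (1−0.06)·∏(1−qᵢ) over the active causes.
By total probability over the 4 (nearby quarry blast, heavy truck traffic) configurations:
  P(spike | ¬minor quake) = 0.06*0.91*0.67 + 0.4548*0.91*0.33 + 0.6146*0.09*0.67 + 0.776468*0.09*0.33
        = 0.036582 + 0.136576 + 0.037060 + 0.023061 = 0.233279
Configurations with nearby quarry blast contribute 0.060121, so
  P(nearby quarry blast | spike, ¬minor quake) = 0.060121 / 0.233279 ≈ 0.2577

P(nearby quarry blast | spike, ¬minor quake) ≈ 0.2577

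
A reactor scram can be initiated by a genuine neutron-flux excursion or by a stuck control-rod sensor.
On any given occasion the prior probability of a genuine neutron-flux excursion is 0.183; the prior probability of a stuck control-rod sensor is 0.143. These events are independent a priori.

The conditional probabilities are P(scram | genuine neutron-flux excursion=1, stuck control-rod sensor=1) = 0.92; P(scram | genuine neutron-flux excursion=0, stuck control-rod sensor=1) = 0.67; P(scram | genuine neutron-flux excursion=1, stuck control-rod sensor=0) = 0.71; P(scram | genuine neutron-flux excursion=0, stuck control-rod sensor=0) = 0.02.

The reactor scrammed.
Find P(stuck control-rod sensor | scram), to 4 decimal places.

Numerator (weight on configurations with stuck control-rod sensor): 0.078277 + 0.024075 = 0.102352
Denominator P(scram): 0.02*0.817*0.857 + 0.67*0.817*0.143 + 0.71*0.183*0.857 + 0.92*0.183*0.143 = 0.227705
Posterior = 0.102352 / 0.227705 ≈ 0.4495

P(stuck control-rod sensor | scram) ≈ 0.4495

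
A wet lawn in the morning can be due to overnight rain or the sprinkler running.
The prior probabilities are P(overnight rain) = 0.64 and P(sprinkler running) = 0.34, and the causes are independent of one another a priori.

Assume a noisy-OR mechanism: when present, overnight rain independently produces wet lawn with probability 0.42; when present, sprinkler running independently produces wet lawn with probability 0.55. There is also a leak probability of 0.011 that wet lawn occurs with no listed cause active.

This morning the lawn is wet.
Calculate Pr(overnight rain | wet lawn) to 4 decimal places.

Pr(overnight rain | wet lawn) ≈ 0.8288

Under noisy-OR, P(wet lawn | causes) = 1 − (1−0.011)·∏(1−qᵢ) over the active causes.
Weight on overnight rain=true, given the evidence: 0.180103 + 0.161431 = 0.341534
Normalizer over all consistent configurations: 0.011×0.36×0.66 + 0.55495×0.36×0.34 + 0.42638×0.64×0.66 + 0.741871×0.64×0.34 = 0.412074
Posterior = 0.341534 / 0.412074 ≈ 0.8288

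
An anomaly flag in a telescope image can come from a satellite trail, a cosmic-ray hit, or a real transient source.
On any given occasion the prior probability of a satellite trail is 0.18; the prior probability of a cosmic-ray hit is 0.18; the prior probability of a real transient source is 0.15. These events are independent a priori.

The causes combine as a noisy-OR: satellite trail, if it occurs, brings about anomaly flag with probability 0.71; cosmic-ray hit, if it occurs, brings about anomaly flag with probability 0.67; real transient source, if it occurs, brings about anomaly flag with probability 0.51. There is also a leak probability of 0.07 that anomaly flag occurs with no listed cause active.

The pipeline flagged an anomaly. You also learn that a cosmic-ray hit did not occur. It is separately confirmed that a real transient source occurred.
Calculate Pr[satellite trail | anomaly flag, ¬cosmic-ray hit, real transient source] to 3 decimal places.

Pr[satellite trail | anomaly flag, ¬cosmic-ray hit, real transient source] ≈ 0.259

Under noisy-OR, P(anomaly flag | causes) = 1 − (1−0.07)·∏(1−qᵢ) over the active causes.
Weight on satellite trail=true, given the evidence: 0.867847*0.18 = 0.156212
The normalizing constant is 0.5443*0.82 + 0.867847*0.18 = 0.602538
Posterior = 0.156212 / 0.602538 ≈ 0.259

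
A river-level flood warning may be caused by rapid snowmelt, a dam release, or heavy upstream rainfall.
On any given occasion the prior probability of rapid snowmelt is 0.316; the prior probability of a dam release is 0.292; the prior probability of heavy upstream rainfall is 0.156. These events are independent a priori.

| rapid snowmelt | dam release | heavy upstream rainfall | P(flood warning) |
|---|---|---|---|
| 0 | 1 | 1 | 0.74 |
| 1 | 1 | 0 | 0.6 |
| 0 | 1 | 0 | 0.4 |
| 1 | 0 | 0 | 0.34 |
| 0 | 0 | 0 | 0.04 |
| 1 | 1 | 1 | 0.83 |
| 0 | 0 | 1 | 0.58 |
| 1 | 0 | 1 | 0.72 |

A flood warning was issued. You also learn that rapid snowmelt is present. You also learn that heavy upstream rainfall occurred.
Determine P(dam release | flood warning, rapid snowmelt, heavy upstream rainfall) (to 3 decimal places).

P(dam release | flood warning, rapid snowmelt, heavy upstream rainfall) ≈ 0.322

Enumerate both values of dam release and weight by the priors:
  P(flood warning | rapid snowmelt, heavy upstream rainfall) = 0.72*0.708 + 0.83*0.292
        = 0.509760 + 0.242360 = 0.752120
Keeping only the dam release-present terms gives 0.242360, so
  P(dam release | flood warning, rapid snowmelt, heavy upstream rainfall) = 0.242360 / 0.752120 ≈ 0.322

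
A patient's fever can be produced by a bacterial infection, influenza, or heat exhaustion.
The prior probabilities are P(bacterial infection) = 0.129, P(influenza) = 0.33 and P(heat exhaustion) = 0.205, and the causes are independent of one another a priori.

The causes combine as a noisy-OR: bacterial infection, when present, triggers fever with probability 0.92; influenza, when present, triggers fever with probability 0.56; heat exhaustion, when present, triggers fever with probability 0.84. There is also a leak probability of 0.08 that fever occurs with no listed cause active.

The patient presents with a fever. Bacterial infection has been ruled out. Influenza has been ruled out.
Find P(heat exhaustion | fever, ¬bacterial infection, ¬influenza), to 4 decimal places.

P(heat exhaustion | fever, ¬bacterial infection, ¬influenza) ≈ 0.7332

Under noisy-OR, P(fever | causes) = 1 − (1−0.08)·∏(1−qᵢ) over the active causes.
P(fever | ¬bacterial infection, ¬influenza) = 0.08*0.795 + 0.8528*0.205 = 0.063600 + 0.174824 = 0.238424
Of this, 0.174824 comes from 0.8528*0.205 (the heat exhaustion=true cases).
P(heat exhaustion | fever, ¬bacterial infection, ¬influenza) = 0.174824 / 0.238424 ≈ 0.7332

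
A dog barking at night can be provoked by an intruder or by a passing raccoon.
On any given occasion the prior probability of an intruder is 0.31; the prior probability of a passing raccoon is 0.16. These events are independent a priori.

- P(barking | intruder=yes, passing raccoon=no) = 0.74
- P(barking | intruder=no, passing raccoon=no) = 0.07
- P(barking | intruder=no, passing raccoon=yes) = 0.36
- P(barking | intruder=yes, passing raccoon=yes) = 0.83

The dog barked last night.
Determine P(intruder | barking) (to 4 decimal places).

P(barking) = 0.07×0.69×0.84 + 0.36×0.69×0.16 + 0.74×0.31×0.84 + 0.83×0.31×0.16 = 0.040572 + 0.039744 + 0.192696 + 0.041168 = 0.314180
Of this, 0.233864 comes from 0.192696 + 0.041168 (the intruder=true cases).
So P(intruder | barking) = 0.233864/0.314180 ≈ 0.7444.

P(intruder | barking) ≈ 0.7444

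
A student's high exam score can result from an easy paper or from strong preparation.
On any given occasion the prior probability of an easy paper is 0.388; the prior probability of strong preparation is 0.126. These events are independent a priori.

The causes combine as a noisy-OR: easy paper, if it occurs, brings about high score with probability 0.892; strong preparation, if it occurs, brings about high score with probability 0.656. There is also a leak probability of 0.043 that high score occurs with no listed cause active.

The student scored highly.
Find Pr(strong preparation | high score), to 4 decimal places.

Under noisy-OR, P(high score | causes) = 1 − (1−0.043)·∏(1−qᵢ) over the active causes.
P(high score) = 0.043*0.612*0.874 + 0.670792*0.612*0.126 + 0.896644*0.388*0.874 + 0.964446*0.388*0.126 = 0.023000 + 0.051726 + 0.304063 + 0.047150 = 0.425939
Restricting to configurations with strong preparation present: 0.051726 + 0.047150 = 0.098876.
Hence the posterior is 0.098876/0.425939 ≈ 0.2321.

Pr(strong preparation | high score) ≈ 0.2321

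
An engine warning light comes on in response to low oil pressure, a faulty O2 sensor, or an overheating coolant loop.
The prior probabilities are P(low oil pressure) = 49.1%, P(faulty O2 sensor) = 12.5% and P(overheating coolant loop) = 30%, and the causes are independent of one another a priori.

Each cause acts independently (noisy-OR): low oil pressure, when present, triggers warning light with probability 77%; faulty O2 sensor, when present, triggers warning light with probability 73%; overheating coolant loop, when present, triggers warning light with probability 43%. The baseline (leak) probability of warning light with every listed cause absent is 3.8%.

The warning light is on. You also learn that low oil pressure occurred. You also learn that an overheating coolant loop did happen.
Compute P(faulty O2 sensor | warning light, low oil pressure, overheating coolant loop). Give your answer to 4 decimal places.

Under noisy-OR, P(warning light | causes) = 1 − (1−0.038)·∏(1−qᵢ) over the active causes.
P(warning light | low oil pressure, overheating coolant loop) = 0.873882·0.875 + 0.965948·0.125 = 0.764647 + 0.120744 = 0.885391
Of this, 0.120744 comes from 0.965948·0.125 (the faulty O2 sensor=true cases).
So P(faulty O2 sensor | warning light, low oil pressure, overheating coolant loop) = 0.120744/0.885391 ≈ 0.1364.

P(faulty O2 sensor | warning light, low oil pressure, overheating coolant loop) ≈ 0.1364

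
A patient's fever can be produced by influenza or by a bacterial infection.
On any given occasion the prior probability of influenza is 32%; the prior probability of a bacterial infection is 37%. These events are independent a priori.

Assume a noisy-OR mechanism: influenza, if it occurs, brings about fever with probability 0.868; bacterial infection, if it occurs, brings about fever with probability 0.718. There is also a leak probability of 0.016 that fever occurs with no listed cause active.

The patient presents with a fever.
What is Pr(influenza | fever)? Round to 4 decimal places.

Under noisy-OR, P(fever | causes) = 1 − (1−0.016)·∏(1−qᵢ) over the active causes.
By total probability over the 4 (influenza, bacterial infection) configurations:
  P(fever) = 0.016×0.68×0.63 + 0.722512×0.68×0.37 + 0.870112×0.32×0.63 + 0.963372×0.32×0.37
        = 0.006854 + 0.181784 + 0.175415 + 0.114063 = 0.478116
The terms with influenza present sum to 0.289478, so
  P(influenza | fever) = 0.289478 / 0.478116 ≈ 0.6055

Pr(influenza | fever) ≈ 0.6055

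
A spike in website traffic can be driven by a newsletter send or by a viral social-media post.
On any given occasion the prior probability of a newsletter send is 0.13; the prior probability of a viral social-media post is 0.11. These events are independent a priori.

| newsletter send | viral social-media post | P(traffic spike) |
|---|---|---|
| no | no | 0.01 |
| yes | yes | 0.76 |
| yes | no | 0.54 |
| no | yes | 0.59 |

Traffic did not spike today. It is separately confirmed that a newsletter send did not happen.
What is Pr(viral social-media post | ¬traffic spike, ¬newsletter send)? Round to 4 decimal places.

Pr(viral social-media post | ¬traffic spike, ¬newsletter send) ≈ 0.0487

P(¬traffic spike | ¬newsletter send) = 0.99×0.89 + 0.41×0.11 = 0.881100 + 0.045100 = 0.926200
Restricting to configurations with viral social-media post present: 0.41×0.11 = 0.045100.
P(viral social-media post | ¬traffic spike, ¬newsletter send) = 0.045100 / 0.926200 ≈ 0.0487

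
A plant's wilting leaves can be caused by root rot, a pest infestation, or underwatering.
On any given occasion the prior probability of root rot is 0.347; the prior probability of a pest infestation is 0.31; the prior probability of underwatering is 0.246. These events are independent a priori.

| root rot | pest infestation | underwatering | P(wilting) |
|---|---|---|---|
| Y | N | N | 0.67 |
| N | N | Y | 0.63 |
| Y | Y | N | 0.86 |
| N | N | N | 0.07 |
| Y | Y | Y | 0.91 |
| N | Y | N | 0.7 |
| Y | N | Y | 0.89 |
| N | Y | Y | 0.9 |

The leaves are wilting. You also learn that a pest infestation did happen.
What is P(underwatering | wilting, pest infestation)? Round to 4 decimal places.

P(underwatering | wilting, pest infestation) ≈ 0.2807

For the numerator, keep only underwatering=true terms: 0.144574 + 0.077679 = 0.222253
Normalizer over all consistent configurations: 0.7·0.653·0.754 + 0.9·0.653·0.246 + 0.86·0.347·0.754 + 0.91·0.347·0.246 = 0.791915
P(underwatering | wilting, pest infestation) = 0.222253/0.791915 ≈ 0.2807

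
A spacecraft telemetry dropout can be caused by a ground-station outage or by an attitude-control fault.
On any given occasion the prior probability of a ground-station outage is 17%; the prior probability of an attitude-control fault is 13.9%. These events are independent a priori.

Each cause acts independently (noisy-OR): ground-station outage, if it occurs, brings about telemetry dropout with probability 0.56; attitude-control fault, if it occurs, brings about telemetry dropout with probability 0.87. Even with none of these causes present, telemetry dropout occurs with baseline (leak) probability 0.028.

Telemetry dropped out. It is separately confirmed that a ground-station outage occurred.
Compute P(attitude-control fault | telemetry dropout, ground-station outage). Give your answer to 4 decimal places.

P(attitude-control fault | telemetry dropout, ground-station outage) ≈ 0.2104

Under noisy-OR, P(telemetry dropout | causes) = 1 − (1−0.028)·∏(1−qᵢ) over the active causes.
Numerator (weight on configurations with attitude-control fault): 0.944402×0.139 = 0.131272
Denominator P(telemetry dropout | ground-station outage): 0.57232×0.861 + 0.944402×0.139 = 0.624040
P(attitude-control fault | telemetry dropout, ground-station outage) = 0.131272/0.624040 ≈ 0.2104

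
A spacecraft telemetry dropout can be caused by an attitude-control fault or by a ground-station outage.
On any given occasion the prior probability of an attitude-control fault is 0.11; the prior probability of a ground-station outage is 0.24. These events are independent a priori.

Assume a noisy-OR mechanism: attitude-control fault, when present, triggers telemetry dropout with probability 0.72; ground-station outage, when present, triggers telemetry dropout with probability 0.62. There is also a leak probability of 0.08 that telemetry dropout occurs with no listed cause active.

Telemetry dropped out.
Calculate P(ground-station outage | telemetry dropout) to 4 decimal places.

P(ground-station outage | telemetry dropout) ≈ 0.5835

Under noisy-OR, P(telemetry dropout | causes) = 1 − (1−0.08)·∏(1−qᵢ) over the active causes.
Numerator (weight on configurations with ground-station outage): 0.138925 + 0.023816 = 0.162741
Normalizer over all consistent configurations: 0.08·0.89·0.76 + 0.6504·0.89·0.24 + 0.7424·0.11·0.76 + 0.902112·0.11·0.24 = 0.278918
Posterior = 0.162741 / 0.278918 ≈ 0.5835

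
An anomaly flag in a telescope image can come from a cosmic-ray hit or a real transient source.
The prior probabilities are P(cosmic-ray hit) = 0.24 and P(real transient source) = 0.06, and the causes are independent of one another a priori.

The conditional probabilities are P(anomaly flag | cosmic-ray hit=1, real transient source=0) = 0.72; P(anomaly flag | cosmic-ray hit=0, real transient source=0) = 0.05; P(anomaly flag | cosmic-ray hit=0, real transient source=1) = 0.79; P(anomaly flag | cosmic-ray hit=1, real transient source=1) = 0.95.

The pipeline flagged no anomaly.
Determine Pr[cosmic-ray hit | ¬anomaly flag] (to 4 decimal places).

Pr[cosmic-ray hit | ¬anomaly flag] ≈ 0.0849

Weight on cosmic-ray hit=true, given the evidence: 0.063168 + 0.000720 = 0.063888
Denominator P(¬anomaly flag): 0.95×0.76×0.94 + 0.21×0.76×0.06 + 0.28×0.24×0.94 + 0.05×0.24×0.06 = 0.752144
Posterior = 0.063888 / 0.752144 ≈ 0.0849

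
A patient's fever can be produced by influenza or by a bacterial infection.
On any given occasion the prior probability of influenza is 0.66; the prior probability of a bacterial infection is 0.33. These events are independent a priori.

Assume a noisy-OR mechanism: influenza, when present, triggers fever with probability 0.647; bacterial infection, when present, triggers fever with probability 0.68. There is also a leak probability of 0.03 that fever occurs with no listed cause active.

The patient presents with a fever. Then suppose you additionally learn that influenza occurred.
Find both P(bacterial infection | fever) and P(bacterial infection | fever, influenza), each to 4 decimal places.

Under noisy-OR, P(fever | causes) = 1 − (1−0.03)·∏(1−qᵢ) over the active causes.
P(fever) = 0.03*0.34*0.67 + 0.6896*0.34*0.33 + 0.65759*0.66*0.67 + 0.890429*0.66*0.33 = 0.006834 + 0.077373 + 0.290786 + 0.193935 = 0.568928
Restricting to configurations with bacterial infection present: 0.077373 + 0.193935 = 0.271308.
P(bacterial infection | fever) = 0.271308 / 0.568928 ≈ 0.4769

Now condition on the additional information:
For the numerator, keep only bacterial infection=true terms: 0.890429*0.33 = 0.293842
Normalizer over all consistent configurations: 0.65759*0.67 + 0.890429*0.33 = 0.734427
P(bacterial infection | fever, influenza) = 0.293842/0.734427 ≈ 0.4001
The drop from 0.4769 to 0.4001 is the explaining-away (discounting) effect.

P(bacterial infection | fever) ≈ 0.4769; P(bacterial infection | fever, influenza) ≈ 0.4001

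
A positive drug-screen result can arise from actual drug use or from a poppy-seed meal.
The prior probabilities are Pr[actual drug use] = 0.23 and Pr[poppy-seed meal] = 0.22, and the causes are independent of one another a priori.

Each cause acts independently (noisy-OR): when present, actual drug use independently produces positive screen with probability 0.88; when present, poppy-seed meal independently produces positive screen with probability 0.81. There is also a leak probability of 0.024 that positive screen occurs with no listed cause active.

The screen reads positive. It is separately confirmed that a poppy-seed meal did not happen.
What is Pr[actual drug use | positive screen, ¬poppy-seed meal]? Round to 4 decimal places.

Pr[actual drug use | positive screen, ¬poppy-seed meal] ≈ 0.9166

Under noisy-OR, P(positive screen | causes) = 1 − (1−0.024)·∏(1−qᵢ) over the active causes.
By total probability over both values of actual drug use:
  P(positive screen | ¬poppy-seed meal) = 0.024·0.77 + 0.88288·0.23
        = 0.018480 + 0.203062 = 0.221542
Configurations with actual drug use contribute 0.203062, so
  P(actual drug use | positive screen, ¬poppy-seed meal) = 0.203062 / 0.221542 ≈ 0.9166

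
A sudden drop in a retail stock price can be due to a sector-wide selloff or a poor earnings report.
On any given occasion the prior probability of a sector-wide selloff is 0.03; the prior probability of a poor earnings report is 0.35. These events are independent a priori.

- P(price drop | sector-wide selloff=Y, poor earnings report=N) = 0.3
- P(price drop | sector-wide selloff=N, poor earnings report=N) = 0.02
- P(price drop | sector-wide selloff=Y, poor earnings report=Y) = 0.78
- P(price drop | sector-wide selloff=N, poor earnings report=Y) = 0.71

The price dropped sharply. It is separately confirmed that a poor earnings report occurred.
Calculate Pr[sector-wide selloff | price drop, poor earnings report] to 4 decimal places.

Numerator (weight on configurations with sector-wide selloff): 0.78·0.03 = 0.023400
Normalizer over all consistent configurations: 0.71·0.97 + 0.78·0.03 = 0.712100
P(sector-wide selloff | price drop, poor earnings report) = 0.023400/0.712100 ≈ 0.0329

Pr[sector-wide selloff | price drop, poor earnings report] ≈ 0.0329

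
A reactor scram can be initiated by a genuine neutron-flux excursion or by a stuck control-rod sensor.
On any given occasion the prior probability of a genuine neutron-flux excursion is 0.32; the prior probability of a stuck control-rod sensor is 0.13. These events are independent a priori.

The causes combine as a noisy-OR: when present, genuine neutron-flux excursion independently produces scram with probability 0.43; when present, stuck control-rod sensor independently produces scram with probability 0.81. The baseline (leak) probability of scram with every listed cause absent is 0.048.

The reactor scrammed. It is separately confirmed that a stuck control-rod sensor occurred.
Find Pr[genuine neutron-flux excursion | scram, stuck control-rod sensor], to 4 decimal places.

Pr[genuine neutron-flux excursion | scram, stuck control-rod sensor] ≈ 0.3401

Under noisy-OR, P(scram | causes) = 1 − (1−0.048)·∏(1−qᵢ) over the active causes.
Sum P(scram|·) weighted by the priors over both values of genuine neutron-flux excursion:
  P(scram | stuck control-rod sensor) = 0.81912·0.68 + 0.896898·0.32
        = 0.557002 + 0.287007 = 0.844009
The terms with genuine neutron-flux excursion present sum to 0.287007, so
  P(genuine neutron-flux excursion | scram, stuck control-rod sensor) = 0.287007 / 0.844009 ≈ 0.3401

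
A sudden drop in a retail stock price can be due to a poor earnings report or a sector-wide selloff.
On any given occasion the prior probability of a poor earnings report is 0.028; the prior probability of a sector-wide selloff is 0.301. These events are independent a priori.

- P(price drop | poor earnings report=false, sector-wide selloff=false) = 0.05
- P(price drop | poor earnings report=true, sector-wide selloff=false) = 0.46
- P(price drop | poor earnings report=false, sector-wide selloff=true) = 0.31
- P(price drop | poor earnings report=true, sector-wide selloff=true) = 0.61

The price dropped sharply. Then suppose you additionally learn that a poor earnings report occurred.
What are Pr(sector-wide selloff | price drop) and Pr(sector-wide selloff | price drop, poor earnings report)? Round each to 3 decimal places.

Weight on sector-wide selloff=true, given the evidence: 0.090697 + 0.005141 = 0.095838
Denominator P(price drop): 0.05*0.972*0.699 + 0.31*0.972*0.301 + 0.46*0.028*0.699 + 0.61*0.028*0.301 = 0.138812
Posterior = 0.095838 / 0.138812 ≈ 0.690

Now condition on the additional information:
Weight on sector-wide selloff=true, given the evidence: 0.61×0.301 = 0.183610
The normalizing constant is 0.46×0.699 + 0.61×0.301 = 0.505150
P(sector-wide selloff | price drop, poor earnings report) = 0.183610/0.505150 ≈ 0.363

Pr(sector-wide selloff | price drop) ≈ 0.690; Pr(sector-wide selloff | price drop, poor earnings report) ≈ 0.363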